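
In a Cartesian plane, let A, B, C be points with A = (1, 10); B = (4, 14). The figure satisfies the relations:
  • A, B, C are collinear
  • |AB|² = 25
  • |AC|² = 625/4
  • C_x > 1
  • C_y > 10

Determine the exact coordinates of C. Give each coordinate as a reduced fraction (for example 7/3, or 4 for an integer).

1. C_x = 17/2  [[A, B, C are collinear ⇒ -4x+3y-26=0] ∩ [|C−(1, 10)|²=625/4]]
2. C_y = 20  [[A, B, C are collinear ⇒ -4x+3y-26=0] ∩ [|C−(1, 10)|²=625/4]]
   so C = (17/2, 20)

C = (17/2, 20)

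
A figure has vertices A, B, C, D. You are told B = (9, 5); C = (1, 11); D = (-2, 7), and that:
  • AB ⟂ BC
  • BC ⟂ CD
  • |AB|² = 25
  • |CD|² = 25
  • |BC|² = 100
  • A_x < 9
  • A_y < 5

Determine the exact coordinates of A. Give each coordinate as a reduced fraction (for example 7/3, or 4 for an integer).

A = (6, 1)

1. A_x = 6  [[AB ⟂ BC ⇒ 8x-6y-42=0] ∩ [|A−(9, 5)|²=25]]
2. A_y = 1  [[AB ⟂ BC ⇒ 8x-6y-42=0] ∩ [|A−(9, 5)|²=25]]
   so A = (6, 1)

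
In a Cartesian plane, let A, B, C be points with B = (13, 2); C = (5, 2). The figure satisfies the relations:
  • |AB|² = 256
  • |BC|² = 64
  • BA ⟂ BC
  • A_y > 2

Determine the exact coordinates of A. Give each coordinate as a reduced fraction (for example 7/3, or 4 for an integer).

1. A_x = 13  [[BA ⟂ BC ⇒ -8x+104=0] ∩ [|A−(13, 2)|²=256]]
2. A_y = 18  [[BA ⟂ BC ⇒ -8x+104=0] ∩ [|A−(13, 2)|²=256]]
   so A = (13, 18)

A = (13, 18)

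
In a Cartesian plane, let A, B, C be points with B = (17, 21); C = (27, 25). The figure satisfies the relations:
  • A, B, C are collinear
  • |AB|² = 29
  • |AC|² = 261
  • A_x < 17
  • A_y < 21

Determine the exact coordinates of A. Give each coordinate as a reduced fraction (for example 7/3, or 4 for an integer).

1. A_x = 12  [[A, B, C are collinear ⇒ -4x+10y-142=0] ∩ [|A−(17, 21)|²=29]]
2. A_y = 19  [[A, B, C are collinear ⇒ -4x+10y-142=0] ∩ [|A−(17, 21)|²=29]]
   so A = (12, 19)

A = (12, 19)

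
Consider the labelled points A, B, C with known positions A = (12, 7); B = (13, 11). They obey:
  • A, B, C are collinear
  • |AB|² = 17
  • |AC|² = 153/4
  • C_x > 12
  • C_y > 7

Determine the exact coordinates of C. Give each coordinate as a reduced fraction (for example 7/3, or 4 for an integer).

C = (27/2, 13)

1. C_x = 27/2  [[A, B, C are collinear ⇒ -4x+1y+41=0] ∩ [|C−(12, 7)|²=153/4]]
2. C_y = 13  [[A, B, C are collinear ⇒ -4x+1y+41=0] ∩ [|C−(12, 7)|²=153/4]]
   so C = (27/2, 13)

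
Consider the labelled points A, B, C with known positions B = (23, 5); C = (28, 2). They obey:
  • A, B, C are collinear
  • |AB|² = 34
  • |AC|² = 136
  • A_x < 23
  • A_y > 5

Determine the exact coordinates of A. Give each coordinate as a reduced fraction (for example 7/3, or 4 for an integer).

A = (18, 8)

1. A_x = 18  [[A, B, C are collinear ⇒ 3x+5y-94=0] ∩ [|A−(23, 5)|²=34]]
2. A_y = 8  [[A, B, C are collinear ⇒ 3x+5y-94=0] ∩ [|A−(23, 5)|²=34]]
   so A = (18, 8)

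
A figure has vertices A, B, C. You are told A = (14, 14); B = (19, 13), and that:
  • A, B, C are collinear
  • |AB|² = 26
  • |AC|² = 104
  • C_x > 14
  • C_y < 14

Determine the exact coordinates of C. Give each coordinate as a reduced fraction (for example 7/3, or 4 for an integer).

1. C_x = 24  [[A, B, C are collinear ⇒ 1x+5y-84=0] ∩ [|C−(14, 14)|²=104]]
2. C_y = 12  [[A, B, C are collinear ⇒ 1x+5y-84=0] ∩ [|C−(14, 14)|²=104]]
   so C = (24, 12)

C = (24, 12)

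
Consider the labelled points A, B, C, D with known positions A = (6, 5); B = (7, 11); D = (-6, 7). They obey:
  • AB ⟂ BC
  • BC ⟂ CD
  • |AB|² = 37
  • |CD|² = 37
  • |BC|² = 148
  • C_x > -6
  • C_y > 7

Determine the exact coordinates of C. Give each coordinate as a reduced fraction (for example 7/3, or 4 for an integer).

1. C_x = -5  [[AB ⟂ BC ⇒ 1x+6y-73=0] ∩ [|C−(-6, 7)|²=37]]
2. C_y = 13  [[AB ⟂ BC ⇒ 1x+6y-73=0] ∩ [|C−(-6, 7)|²=37]]
   so C = (-5, 13)

C = (-5, 13)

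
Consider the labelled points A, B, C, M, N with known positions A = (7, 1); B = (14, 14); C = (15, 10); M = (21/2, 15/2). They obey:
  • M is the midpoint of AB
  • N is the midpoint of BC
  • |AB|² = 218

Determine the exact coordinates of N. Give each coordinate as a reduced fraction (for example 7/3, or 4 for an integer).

1. N_x = 29/2  [2·N = B+C = (14, 14)+(15, 10)]
2. N_y = 12  [2·N = B+C = (14, 14)+(15, 10)]
   so N = (29/2, 12)

N = (29/2, 12)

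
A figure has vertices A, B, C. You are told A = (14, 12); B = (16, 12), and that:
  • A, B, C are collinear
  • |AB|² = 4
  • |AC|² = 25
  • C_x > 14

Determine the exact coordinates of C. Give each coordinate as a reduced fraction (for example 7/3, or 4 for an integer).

1. C_x = 19  [[A, B, C are collinear ⇒ 2y-24=0] ∩ [|C−(14, 12)|²=25]]
2. C_y = 12  [[A, B, C are collinear ⇒ 2y-24=0] ∩ [|C−(14, 12)|²=25]]
   so C = (19, 12)

C = (19, 12)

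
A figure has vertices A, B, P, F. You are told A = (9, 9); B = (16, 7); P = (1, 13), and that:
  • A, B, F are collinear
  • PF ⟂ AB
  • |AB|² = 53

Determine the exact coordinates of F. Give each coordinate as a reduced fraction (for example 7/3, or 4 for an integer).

F = (29/53, 605/53)

1. F_x = 29/53  [[A, B, F are collinear ⇒ 2x+7y-81=0] ∩ [PF ⟂ AB ⇒ 7x-2y+19=0]]
2. F_y = 605/53  [[A, B, F are collinear ⇒ 2x+7y-81=0] ∩ [PF ⟂ AB ⇒ 7x-2y+19=0]]
   so F = (29/53, 605/53)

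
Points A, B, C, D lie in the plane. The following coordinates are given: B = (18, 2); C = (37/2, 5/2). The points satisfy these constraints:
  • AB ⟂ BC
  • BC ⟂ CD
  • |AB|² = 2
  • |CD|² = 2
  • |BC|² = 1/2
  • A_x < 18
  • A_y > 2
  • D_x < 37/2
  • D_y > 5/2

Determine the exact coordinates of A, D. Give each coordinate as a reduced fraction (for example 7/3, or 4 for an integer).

1. A_x = 17  [[AB ⟂ BC ⇒ -1/2x-1/2y+10=0] ∩ [|A−(18, 2)|²=2]]
2. A_y = 3  [[AB ⟂ BC ⇒ -1/2x-1/2y+10=0] ∩ [|A−(18, 2)|²=2]]
   so A = (17, 3)
3. D_x = 35/2  [[BC ⟂ CD ⇒ 1/2x+1/2y-21/2=0] ∩ [|D−(37/2, 5/2)|²=2]]
4. D_y = 7/2  [[BC ⟂ CD ⇒ 1/2x+1/2y-21/2=0] ∩ [|D−(37/2, 5/2)|²=2]]
   so D = (35/2, 7/2)

A = (17, 3)
D = (35/2, 7/2)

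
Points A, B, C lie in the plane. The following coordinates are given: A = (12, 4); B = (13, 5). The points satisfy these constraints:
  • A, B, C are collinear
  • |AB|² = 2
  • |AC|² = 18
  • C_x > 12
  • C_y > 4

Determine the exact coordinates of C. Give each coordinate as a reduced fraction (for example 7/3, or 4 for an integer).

1. C_x = 15  [[A, B, C are collinear ⇒ -1x+1y+8=0] ∩ [|C−(12, 4)|²=18]]
2. C_y = 7  [[A, B, C are collinear ⇒ -1x+1y+8=0] ∩ [|C−(12, 4)|²=18]]
   so C = (15, 7)

C = (15, 7)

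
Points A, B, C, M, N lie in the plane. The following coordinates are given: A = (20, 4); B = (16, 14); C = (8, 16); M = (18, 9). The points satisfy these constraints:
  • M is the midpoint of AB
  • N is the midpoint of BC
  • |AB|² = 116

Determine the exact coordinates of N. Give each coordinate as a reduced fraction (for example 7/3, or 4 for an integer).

N = (12, 15)

1. N_x = 12  [2·N = B+C = (16, 14)+(8, 16)]
2. N_y = 15  [2·N = B+C = (16, 14)+(8, 16)]
   so N = (12, 15)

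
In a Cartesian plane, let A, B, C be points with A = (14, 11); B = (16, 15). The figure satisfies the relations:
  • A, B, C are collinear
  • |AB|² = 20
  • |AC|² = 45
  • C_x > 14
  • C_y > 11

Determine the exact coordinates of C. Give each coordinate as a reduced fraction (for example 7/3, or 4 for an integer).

1. C_x = 17  [[A, B, C are collinear ⇒ -4x+2y+34=0] ∩ [|C−(14, 11)|²=45]]
2. C_y = 17  [[A, B, C are collinear ⇒ -4x+2y+34=0] ∩ [|C−(14, 11)|²=45]]
   so C = (17, 17)

C = (17, 17)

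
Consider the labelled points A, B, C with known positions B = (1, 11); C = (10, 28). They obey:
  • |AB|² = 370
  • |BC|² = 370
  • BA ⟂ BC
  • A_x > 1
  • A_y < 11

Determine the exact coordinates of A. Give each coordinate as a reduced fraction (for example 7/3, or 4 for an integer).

A = (18, 2)

1. A_x = 18  [[BA ⟂ BC ⇒ 9x+17y-196=0] ∩ [|A−(1, 11)|²=370]]
2. A_y = 2  [[BA ⟂ BC ⇒ 9x+17y-196=0] ∩ [|A−(1, 11)|²=370]]
   so A = (18, 2)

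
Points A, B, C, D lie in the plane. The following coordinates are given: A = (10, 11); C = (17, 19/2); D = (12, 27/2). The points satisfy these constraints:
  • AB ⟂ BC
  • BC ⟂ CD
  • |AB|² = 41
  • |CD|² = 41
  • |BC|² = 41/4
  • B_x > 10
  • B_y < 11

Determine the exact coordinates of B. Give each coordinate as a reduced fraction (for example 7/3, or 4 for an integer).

1. B_x = 15  [[BC ⟂ CD ⇒ 5x-4y-47=0] ∩ [|B−(10, 11)|²=41]]
2. B_y = 7  [[BC ⟂ CD ⇒ 5x-4y-47=0] ∩ [|B−(10, 11)|²=41]]
   so B = (15, 7)

B = (15, 7)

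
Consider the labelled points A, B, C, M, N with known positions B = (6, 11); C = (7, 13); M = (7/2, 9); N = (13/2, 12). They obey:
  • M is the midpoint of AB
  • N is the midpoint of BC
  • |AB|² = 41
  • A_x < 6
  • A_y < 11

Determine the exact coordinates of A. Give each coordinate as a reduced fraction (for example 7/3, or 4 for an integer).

A = (1, 7)

1. A_x = 1  [A = 2·M−B = 2·(7/2, 9)−(6, 11)]
2. A_y = 7  [A = 2·M−B = 2·(7/2, 9)−(6, 11)]
   so A = (1, 7)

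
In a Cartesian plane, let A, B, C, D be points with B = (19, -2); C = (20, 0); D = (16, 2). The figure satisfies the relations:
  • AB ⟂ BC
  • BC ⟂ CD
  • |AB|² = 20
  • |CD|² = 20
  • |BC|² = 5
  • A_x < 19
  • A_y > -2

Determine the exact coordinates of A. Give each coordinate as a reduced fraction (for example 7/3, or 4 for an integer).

1. A_x = 15  [[AB ⟂ BC ⇒ -1x-2y+15=0] ∩ [|A−(19, -2)|²=20]]
2. A_y = 0  [[AB ⟂ BC ⇒ -1x-2y+15=0] ∩ [|A−(19, -2)|²=20]]
   so A = (15, 0)

A = (15, 0)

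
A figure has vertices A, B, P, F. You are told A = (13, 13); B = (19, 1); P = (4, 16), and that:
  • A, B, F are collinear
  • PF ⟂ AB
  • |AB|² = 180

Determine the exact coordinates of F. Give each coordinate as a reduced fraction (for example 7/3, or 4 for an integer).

F = (10, 19)

1. F_x = 10  [[A, B, F are collinear ⇒ 12x+6y-234=0] ∩ [PF ⟂ AB ⇒ 6x-12y+168=0]]
2. F_y = 19  [[A, B, F are collinear ⇒ 12x+6y-234=0] ∩ [PF ⟂ AB ⇒ 6x-12y+168=0]]
   so F = (10, 19)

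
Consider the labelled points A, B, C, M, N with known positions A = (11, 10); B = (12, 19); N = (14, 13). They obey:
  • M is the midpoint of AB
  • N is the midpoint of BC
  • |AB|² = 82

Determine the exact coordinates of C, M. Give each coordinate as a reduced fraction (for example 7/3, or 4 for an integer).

1. M_x = 23/2  [2·M = A+B = (11, 10)+(12, 19)]
2. M_y = 29/2  [2·M = A+B = (11, 10)+(12, 19)]
   so M = (23/2, 29/2)
3. C_x = 16  [C = 2·N−B = 2·(14, 13)−(12, 19)]
4. C_y = 7  [C = 2·N−B = 2·(14, 13)−(12, 19)]
   so C = (16, 7)

C = (16, 7)
M = (23/2, 29/2)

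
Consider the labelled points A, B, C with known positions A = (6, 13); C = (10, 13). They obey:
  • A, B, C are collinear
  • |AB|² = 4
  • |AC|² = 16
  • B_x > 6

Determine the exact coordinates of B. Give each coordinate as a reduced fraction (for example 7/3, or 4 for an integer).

B = (8, 13)

1. B_x = 8  [[A, B, C are collinear ⇒ -4y+52=0] ∩ [|B−(6, 13)|²=4]]
2. B_y = 13  [[A, B, C are collinear ⇒ -4y+52=0] ∩ [|B−(6, 13)|²=4]]
   so B = (8, 13)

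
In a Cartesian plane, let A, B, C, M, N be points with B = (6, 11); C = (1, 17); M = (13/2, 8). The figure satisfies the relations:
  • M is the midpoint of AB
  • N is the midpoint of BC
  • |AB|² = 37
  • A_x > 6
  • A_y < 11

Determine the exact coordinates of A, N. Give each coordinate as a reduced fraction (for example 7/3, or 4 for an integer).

1. A_x = 7  [A = 2·M−B = 2·(13/2, 8)−(6, 11)]
2. A_y = 5  [A = 2·M−B = 2·(13/2, 8)−(6, 11)]
   so A = (7, 5)
3. N_x = 7/2  [2·N = B+C = (6, 11)+(1, 17)]
4. N_y = 14  [2·N = B+C = (6, 11)+(1, 17)]
   so N = (7/2, 14)

A = (7, 5)
N = (7/2, 14)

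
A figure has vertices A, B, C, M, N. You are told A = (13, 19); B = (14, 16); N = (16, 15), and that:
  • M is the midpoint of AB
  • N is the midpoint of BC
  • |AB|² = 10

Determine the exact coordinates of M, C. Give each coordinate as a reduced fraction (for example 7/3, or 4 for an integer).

M = (27/2, 35/2)
C = (18, 14)

1. M_x = 27/2  [2·M = A+B = (13, 19)+(14, 16)]
2. M_y = 35/2  [2·M = A+B = (13, 19)+(14, 16)]
   so M = (27/2, 35/2)
3. C_x = 18  [C = 2·N−B = 2·(16, 15)−(14, 16)]
4. C_y = 14  [C = 2·N−B = 2·(16, 15)−(14, 16)]
   so C = (18, 14)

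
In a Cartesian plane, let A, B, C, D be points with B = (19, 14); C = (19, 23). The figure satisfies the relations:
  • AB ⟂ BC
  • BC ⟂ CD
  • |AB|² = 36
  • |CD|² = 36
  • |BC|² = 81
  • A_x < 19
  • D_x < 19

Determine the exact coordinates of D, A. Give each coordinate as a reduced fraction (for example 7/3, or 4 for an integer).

D = (13, 23)
A = (13, 14)

1. D_x = 13  [[BC ⟂ CD ⇒ 9y-207=0] ∩ [|D−(19, 23)|²=36]]
2. D_y = 23  [[BC ⟂ CD ⇒ 9y-207=0] ∩ [|D−(19, 23)|²=36]]
   so D = (13, 23)
3. A_x = 13  [[AB ⟂ BC ⇒ -9y+126=0] ∩ [|A−(19, 14)|²=36]]
4. A_y = 14  [[AB ⟂ BC ⇒ -9y+126=0] ∩ [|A−(19, 14)|²=36]]
   so A = (13, 14)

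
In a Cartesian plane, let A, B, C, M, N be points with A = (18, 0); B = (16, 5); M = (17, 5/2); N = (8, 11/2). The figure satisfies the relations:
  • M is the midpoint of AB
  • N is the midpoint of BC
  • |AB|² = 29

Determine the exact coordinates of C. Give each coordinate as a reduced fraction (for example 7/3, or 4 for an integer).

C = (0, 6)

1. C_x = 0  [C = 2·N−B = 2·(8, 11/2)−(16, 5)]
2. C_y = 6  [C = 2·N−B = 2·(8, 11/2)−(16, 5)]
   so C = (0, 6)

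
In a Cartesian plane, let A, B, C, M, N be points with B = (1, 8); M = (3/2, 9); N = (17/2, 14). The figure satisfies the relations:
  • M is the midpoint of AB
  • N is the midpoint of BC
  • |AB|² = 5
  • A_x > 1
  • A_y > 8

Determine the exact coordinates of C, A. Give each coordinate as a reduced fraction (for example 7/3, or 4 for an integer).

C = (16, 20)
A = (2, 10)

1. A_x = 2  [A = 2·M−B = 2·(3/2, 9)−(1, 8)]
2. A_y = 10  [A = 2·M−B = 2·(3/2, 9)−(1, 8)]
   so A = (2, 10)
3. C_x = 16  [C = 2·N−B = 2·(17/2, 14)−(1, 8)]
4. C_y = 20  [C = 2·N−B = 2·(17/2, 14)−(1, 8)]
   so C = (16, 20)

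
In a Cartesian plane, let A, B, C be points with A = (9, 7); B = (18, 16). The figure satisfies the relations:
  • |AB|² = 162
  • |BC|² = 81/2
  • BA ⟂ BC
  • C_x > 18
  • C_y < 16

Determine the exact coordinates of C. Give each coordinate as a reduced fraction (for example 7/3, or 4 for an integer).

1. C_x = 45/2  [[BA ⟂ BC ⇒ -9x-9y+306=0] ∩ [|C−(18, 16)|²=81/2]]
2. C_y = 23/2  [[BA ⟂ BC ⇒ -9x-9y+306=0] ∩ [|C−(18, 16)|²=81/2]]
   so C = (45/2, 23/2)

C = (45/2, 23/2)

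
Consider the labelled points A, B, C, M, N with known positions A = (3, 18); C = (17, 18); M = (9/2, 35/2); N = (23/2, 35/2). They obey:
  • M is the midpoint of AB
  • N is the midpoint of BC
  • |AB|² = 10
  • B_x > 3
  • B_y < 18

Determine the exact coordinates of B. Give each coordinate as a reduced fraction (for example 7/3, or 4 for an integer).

1. B_x = 6  [B = 2·M−A = 2·(9/2, 35/2)−(3, 18)]
2. B_y = 17  [B = 2·M−A = 2·(9/2, 35/2)−(3, 18)]
   so B = (6, 17)

B = (6, 17)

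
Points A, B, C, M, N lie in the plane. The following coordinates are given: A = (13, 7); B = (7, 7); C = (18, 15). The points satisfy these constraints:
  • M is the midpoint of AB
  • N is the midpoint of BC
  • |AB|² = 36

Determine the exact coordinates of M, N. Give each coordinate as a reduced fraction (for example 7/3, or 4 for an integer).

M = (10, 7)
N = (25/2, 11)

1. M_x = 10  [2·M = A+B = (13, 7)+(7, 7)]
2. M_y = 7  [2·M = A+B = (13, 7)+(7, 7)]
   so M = (10, 7)
3. N_x = 25/2  [2·N = B+C = (7, 7)+(18, 15)]
4. N_y = 11  [2·N = B+C = (7, 7)+(18, 15)]
   so N = (25/2, 11)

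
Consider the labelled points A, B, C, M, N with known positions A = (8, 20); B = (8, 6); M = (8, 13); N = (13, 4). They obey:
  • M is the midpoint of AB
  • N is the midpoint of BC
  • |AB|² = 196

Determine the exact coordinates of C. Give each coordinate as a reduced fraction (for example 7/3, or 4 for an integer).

1. C_x = 18  [C = 2·N−B = 2·(13, 4)−(8, 6)]
2. C_y = 2  [C = 2·N−B = 2·(13, 4)−(8, 6)]
   so C = (18, 2)

C = (18, 2)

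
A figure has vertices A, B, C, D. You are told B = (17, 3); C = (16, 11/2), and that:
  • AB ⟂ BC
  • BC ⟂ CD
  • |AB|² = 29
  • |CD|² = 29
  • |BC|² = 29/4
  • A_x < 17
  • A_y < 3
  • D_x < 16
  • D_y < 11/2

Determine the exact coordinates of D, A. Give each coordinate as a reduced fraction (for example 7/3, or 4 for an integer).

D = (11, 7/2)
A = (12, 1)

1. D_x = 11  [[BC ⟂ CD ⇒ -1x+5/2y+9/4=0] ∩ [|D−(16, 11/2)|²=29]]
2. D_y = 7/2  [[BC ⟂ CD ⇒ -1x+5/2y+9/4=0] ∩ [|D−(16, 11/2)|²=29]]
   so D = (11, 7/2)
3. A_x = 12  [[AB ⟂ BC ⇒ 1x-5/2y-19/2=0] ∩ [|A−(17, 3)|²=29]]
4. A_y = 1  [[AB ⟂ BC ⇒ 1x-5/2y-19/2=0] ∩ [|A−(17, 3)|²=29]]
   so A = (12, 1)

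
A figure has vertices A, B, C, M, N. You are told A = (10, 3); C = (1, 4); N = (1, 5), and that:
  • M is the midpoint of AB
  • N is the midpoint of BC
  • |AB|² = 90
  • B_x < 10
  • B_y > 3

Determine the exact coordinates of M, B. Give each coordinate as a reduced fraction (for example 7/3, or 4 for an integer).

1. B_x = 1  [B = 2·N−C = 2·(1, 5)−(1, 4)]
2. B_y = 6  [B = 2·N−C = 2·(1, 5)−(1, 4)]
   so B = (1, 6)
3. M_x = 11/2  [2·M = A+B = (10, 3)+(1, 6)]
4. M_y = 9/2  [2·M = A+B = (10, 3)+(1, 6)]
   so M = (11/2, 9/2)

M = (11/2, 9/2)
B = (1, 6)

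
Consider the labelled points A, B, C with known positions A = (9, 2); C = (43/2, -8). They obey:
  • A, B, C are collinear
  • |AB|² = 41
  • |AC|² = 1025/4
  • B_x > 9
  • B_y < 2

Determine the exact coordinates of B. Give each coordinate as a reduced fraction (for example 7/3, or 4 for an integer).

1. B_x = 14  [[A, B, C are collinear ⇒ -10x-25/2y+115=0] ∩ [|B−(9, 2)|²=41]]
2. B_y = -2  [[A, B, C are collinear ⇒ -10x-25/2y+115=0] ∩ [|B−(9, 2)|²=41]]
   so B = (14, -2)

B = (14, -2)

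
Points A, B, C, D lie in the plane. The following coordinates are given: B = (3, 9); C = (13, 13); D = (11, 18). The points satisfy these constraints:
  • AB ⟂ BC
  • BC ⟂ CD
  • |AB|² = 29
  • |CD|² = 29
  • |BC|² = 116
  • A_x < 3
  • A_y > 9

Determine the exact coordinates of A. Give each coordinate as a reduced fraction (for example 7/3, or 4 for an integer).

1. A_x = 1  [[AB ⟂ BC ⇒ -10x-4y+66=0] ∩ [|A−(3, 9)|²=29]]
2. A_y = 14  [[AB ⟂ BC ⇒ -10x-4y+66=0] ∩ [|A−(3, 9)|²=29]]
   so A = (1, 14)

A = (1, 14)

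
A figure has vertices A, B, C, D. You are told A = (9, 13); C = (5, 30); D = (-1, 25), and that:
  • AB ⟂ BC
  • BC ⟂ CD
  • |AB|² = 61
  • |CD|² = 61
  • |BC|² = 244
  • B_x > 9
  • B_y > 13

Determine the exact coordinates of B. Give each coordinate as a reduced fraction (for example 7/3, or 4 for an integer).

1. B_x = 15  [[BC ⟂ CD ⇒ 6x+5y-180=0] ∩ [|B−(9, 13)|²=61]]
2. B_y = 18  [[BC ⟂ CD ⇒ 6x+5y-180=0] ∩ [|B−(9, 13)|²=61]]
   so B = (15, 18)

B = (15, 18)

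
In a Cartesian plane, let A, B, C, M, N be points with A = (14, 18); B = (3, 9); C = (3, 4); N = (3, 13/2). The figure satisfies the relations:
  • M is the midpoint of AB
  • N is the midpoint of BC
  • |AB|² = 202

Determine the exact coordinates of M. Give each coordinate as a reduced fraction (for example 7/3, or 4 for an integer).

M = (17/2, 27/2)

1. M_x = 17/2  [2·M = A+B = (14, 18)+(3, 9)]
2. M_y = 27/2  [2·M = A+B = (14, 18)+(3, 9)]
   so M = (17/2, 27/2)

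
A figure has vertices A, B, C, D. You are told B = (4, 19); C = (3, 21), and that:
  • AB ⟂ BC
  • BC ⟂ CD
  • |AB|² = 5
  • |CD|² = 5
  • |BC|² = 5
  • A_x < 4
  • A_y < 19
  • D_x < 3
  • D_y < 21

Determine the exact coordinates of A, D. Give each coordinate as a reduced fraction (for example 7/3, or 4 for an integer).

A = (2, 18)
D = (1, 20)

1. A_x = 2  [[AB ⟂ BC ⇒ 1x-2y+34=0] ∩ [|A−(4, 19)|²=5]]
2. A_y = 18  [[AB ⟂ BC ⇒ 1x-2y+34=0] ∩ [|A−(4, 19)|²=5]]
   so A = (2, 18)
3. D_x = 1  [[BC ⟂ CD ⇒ -1x+2y-39=0] ∩ [|D−(3, 21)|²=5]]
4. D_y = 20  [[BC ⟂ CD ⇒ -1x+2y-39=0] ∩ [|D−(3, 21)|²=5]]
   so D = (1, 20)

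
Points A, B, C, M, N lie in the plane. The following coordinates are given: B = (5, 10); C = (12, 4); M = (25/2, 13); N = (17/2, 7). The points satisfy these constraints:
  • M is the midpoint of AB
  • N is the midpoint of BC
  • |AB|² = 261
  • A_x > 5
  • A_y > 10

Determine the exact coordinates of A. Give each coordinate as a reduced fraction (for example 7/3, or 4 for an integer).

A = (20, 16)

1. A_x = 20  [A = 2·M−B = 2·(25/2, 13)−(5, 10)]
2. A_y = 16  [A = 2·M−B = 2·(25/2, 13)−(5, 10)]
   so A = (20, 16)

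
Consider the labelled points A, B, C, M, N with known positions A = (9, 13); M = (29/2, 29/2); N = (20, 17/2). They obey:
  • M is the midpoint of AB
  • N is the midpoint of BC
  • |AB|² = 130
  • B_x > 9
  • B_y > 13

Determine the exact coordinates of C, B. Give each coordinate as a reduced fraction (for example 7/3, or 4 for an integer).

C = (20, 1)
B = (20, 16)

1. B_x = 20  [B = 2·M−A = 2·(29/2, 29/2)−(9, 13)]
2. B_y = 16  [B = 2·M−A = 2·(29/2, 29/2)−(9, 13)]
   so B = (20, 16)
3. C_x = 20  [C = 2·N−B = 2·(20, 17/2)−(20, 16)]
4. C_y = 1  [C = 2·N−B = 2·(20, 17/2)−(20, 16)]
   so C = (20, 1)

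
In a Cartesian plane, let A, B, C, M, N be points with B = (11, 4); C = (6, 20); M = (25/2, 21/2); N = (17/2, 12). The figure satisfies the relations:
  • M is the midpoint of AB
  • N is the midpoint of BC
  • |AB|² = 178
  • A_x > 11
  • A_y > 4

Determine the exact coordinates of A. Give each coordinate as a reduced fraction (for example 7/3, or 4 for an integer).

1. A_x = 14  [A = 2·M−B = 2·(25/2, 21/2)−(11, 4)]
2. A_y = 17  [A = 2·M−B = 2·(25/2, 21/2)−(11, 4)]
   so A = (14, 17)

A = (14, 17)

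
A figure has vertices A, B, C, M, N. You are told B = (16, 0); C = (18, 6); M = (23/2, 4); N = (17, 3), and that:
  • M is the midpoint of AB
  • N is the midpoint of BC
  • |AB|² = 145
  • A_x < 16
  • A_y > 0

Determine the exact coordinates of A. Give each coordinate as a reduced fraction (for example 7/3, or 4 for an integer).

1. A_x = 7  [A = 2·M−B = 2·(23/2, 4)−(16, 0)]
2. A_y = 8  [A = 2·M−B = 2·(23/2, 4)−(16, 0)]
   so A = (7, 8)

A = (7, 8)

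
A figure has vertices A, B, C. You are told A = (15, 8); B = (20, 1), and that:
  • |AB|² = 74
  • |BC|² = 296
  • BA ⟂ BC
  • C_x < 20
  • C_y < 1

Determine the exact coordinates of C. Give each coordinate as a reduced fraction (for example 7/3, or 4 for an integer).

1. C_x = 6  [[BA ⟂ BC ⇒ -5x+7y+93=0] ∩ [|C−(20, 1)|²=296]]
2. C_y = -9  [[BA ⟂ BC ⇒ -5x+7y+93=0] ∩ [|C−(20, 1)|²=296]]
   so C = (6, -9)

C = (6, -9)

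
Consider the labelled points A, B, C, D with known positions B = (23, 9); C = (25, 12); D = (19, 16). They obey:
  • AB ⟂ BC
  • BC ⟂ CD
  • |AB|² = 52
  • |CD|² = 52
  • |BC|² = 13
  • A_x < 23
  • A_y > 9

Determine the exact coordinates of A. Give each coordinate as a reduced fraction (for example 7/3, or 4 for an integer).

A = (17, 13)

1. A_x = 17  [[AB ⟂ BC ⇒ -2x-3y+73=0] ∩ [|A−(23, 9)|²=52]]
2. A_y = 13  [[AB ⟂ BC ⇒ -2x-3y+73=0] ∩ [|A−(23, 9)|²=52]]
   so A = (17, 13)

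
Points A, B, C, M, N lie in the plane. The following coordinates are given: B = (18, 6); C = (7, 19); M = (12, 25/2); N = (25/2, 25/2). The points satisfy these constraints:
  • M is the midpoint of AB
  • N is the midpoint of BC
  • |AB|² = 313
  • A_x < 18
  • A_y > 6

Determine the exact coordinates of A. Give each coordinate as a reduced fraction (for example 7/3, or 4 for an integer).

A = (6, 19)

1. A_x = 6  [A = 2·M−B = 2·(12, 25/2)−(18, 6)]
2. A_y = 19  [A = 2·M−B = 2·(12, 25/2)−(18, 6)]
   so A = (6, 19)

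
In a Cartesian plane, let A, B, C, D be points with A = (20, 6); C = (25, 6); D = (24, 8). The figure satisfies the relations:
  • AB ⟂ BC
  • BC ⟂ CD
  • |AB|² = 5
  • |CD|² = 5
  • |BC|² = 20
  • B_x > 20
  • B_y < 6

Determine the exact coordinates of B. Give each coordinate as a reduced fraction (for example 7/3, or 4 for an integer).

1. B_x = 21  [[BC ⟂ CD ⇒ 1x-2y-13=0] ∩ [|B−(20, 6)|²=5]]
2. B_y = 4  [[BC ⟂ CD ⇒ 1x-2y-13=0] ∩ [|B−(20, 6)|²=5]]
   so B = (21, 4)

B = (21, 4)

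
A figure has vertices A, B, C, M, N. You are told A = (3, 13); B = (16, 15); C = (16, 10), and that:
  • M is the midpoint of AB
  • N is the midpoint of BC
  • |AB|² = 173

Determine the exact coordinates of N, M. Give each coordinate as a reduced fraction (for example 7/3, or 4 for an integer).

1. M_x = 19/2  [2·M = A+B = (3, 13)+(16, 15)]
2. M_y = 14  [2·M = A+B = (3, 13)+(16, 15)]
   so M = (19/2, 14)
3. N_x = 16  [2·N = B+C = (16, 15)+(16, 10)]
4. N_y = 25/2  [2·N = B+C = (16, 15)+(16, 10)]
   so N = (16, 25/2)

N = (16, 25/2)
M = (19/2, 14)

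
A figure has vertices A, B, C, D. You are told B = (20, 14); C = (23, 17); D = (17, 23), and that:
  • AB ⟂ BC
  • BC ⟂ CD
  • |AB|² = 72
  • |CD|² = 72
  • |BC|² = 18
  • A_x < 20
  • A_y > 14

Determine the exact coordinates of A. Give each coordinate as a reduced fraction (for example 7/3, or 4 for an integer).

A = (14, 20)

1. A_x = 14  [[AB ⟂ BC ⇒ -3x-3y+102=0] ∩ [|A−(20, 14)|²=72]]
2. A_y = 20  [[AB ⟂ BC ⇒ -3x-3y+102=0] ∩ [|A−(20, 14)|²=72]]
   so A = (14, 20)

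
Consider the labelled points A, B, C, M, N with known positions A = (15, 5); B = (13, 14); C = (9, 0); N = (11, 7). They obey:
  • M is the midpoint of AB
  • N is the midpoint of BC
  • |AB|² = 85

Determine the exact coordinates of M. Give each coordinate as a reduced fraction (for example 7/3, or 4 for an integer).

1. M_x = 14  [2·M = A+B = (15, 5)+(13, 14)]
2. M_y = 19/2  [2·M = A+B = (15, 5)+(13, 14)]
   so M = (14, 19/2)

M = (14, 19/2)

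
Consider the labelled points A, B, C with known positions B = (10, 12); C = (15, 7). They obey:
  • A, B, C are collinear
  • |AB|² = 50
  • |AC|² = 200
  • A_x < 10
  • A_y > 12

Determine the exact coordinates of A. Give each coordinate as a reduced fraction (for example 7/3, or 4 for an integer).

A = (5, 17)

1. A_x = 5  [[A, B, C are collinear ⇒ 5x+5y-110=0] ∩ [|A−(10, 12)|²=50]]
2. A_y = 17  [[A, B, C are collinear ⇒ 5x+5y-110=0] ∩ [|A−(10, 12)|²=50]]
   so A = (5, 17)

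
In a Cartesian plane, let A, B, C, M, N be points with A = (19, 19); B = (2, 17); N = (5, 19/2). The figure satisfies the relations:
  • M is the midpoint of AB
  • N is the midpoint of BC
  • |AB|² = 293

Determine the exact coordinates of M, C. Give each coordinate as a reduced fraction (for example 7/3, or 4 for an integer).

1. M_x = 21/2  [2·M = A+B = (19, 19)+(2, 17)]
2. M_y = 18  [2·M = A+B = (19, 19)+(2, 17)]
   so M = (21/2, 18)
3. C_x = 8  [C = 2·N−B = 2·(5, 19/2)−(2, 17)]
4. C_y = 2  [C = 2·N−B = 2·(5, 19/2)−(2, 17)]
   so C = (8, 2)

M = (21/2, 18)
C = (8, 2)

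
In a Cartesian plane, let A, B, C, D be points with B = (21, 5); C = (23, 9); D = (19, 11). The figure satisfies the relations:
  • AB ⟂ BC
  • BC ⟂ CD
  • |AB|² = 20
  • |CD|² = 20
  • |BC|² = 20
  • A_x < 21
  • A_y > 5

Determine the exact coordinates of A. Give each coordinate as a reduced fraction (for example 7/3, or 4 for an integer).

A = (17, 7)

1. A_x = 17  [[AB ⟂ BC ⇒ -2x-4y+62=0] ∩ [|A−(21, 5)|²=20]]
2. A_y = 7  [[AB ⟂ BC ⇒ -2x-4y+62=0] ∩ [|A−(21, 5)|²=20]]
   so A = (17, 7)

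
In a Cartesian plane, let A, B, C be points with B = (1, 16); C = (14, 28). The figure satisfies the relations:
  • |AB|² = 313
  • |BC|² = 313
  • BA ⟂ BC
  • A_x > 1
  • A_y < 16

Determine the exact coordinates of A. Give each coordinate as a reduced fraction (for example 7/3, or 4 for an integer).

A = (13, 3)

1. A_x = 13  [[BA ⟂ BC ⇒ 13x+12y-205=0] ∩ [|A−(1, 16)|²=313]]
2. A_y = 3  [[BA ⟂ BC ⇒ 13x+12y-205=0] ∩ [|A−(1, 16)|²=313]]
   so A = (13, 3)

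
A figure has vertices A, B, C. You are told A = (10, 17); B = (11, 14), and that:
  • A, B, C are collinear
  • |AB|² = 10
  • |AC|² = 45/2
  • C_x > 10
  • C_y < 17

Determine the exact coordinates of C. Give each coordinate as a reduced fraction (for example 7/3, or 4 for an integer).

C = (23/2, 25/2)

1. C_x = 23/2  [[A, B, C are collinear ⇒ 3x+1y-47=0] ∩ [|C−(10, 17)|²=45/2]]
2. C_y = 25/2  [[A, B, C are collinear ⇒ 3x+1y-47=0] ∩ [|C−(10, 17)|²=45/2]]
   so C = (23/2, 25/2)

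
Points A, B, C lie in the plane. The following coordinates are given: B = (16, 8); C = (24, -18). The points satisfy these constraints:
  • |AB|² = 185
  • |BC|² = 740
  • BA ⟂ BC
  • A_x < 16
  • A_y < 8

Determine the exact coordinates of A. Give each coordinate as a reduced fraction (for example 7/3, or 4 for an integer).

A = (3, 4)

1. A_x = 3  [[BA ⟂ BC ⇒ 8x-26y+80=0] ∩ [|A−(16, 8)|²=185]]
2. A_y = 4  [[BA ⟂ BC ⇒ 8x-26y+80=0] ∩ [|A−(16, 8)|²=185]]
   so A = (3, 4)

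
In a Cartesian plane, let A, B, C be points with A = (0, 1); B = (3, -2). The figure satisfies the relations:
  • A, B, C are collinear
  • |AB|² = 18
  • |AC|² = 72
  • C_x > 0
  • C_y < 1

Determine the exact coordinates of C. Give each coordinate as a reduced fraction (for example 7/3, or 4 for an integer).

1. C_x = 6  [[A, B, C are collinear ⇒ 3x+3y-3=0] ∩ [|C−(0, 1)|²=72]]
2. C_y = -5  [[A, B, C are collinear ⇒ 3x+3y-3=0] ∩ [|C−(0, 1)|²=72]]
   so C = (6, -5)

C = (6, -5)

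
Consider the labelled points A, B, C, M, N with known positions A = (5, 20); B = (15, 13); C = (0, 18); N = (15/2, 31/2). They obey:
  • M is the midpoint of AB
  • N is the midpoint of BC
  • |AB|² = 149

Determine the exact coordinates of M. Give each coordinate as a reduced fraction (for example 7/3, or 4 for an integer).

M = (10, 33/2)

1. M_x = 10  [2·M = A+B = (5, 20)+(15, 13)]
2. M_y = 33/2  [2·M = A+B = (5, 20)+(15, 13)]
   so M = (10, 33/2)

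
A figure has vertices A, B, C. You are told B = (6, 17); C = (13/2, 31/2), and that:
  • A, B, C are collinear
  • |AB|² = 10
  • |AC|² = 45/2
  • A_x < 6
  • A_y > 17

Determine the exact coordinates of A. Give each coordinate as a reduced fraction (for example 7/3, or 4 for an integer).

1. A_x = 5  [[A, B, C are collinear ⇒ 3/2x+1/2y-35/2=0] ∩ [|A−(6, 17)|²=10]]
2. A_y = 20  [[A, B, C are collinear ⇒ 3/2x+1/2y-35/2=0] ∩ [|A−(6, 17)|²=10]]
   so A = (5, 20)

A = (5, 20)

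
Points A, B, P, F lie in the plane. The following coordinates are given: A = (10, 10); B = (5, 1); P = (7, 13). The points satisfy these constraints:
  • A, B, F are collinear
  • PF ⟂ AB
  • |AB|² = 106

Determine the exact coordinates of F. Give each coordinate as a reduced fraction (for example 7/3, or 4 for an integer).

F = (560/53, 584/53)

1. F_x = 560/53  [[A, B, F are collinear ⇒ 9x-5y-40=0] ∩ [PF ⟂ AB ⇒ -5x-9y+152=0]]
2. F_y = 584/53  [[A, B, F are collinear ⇒ 9x-5y-40=0] ∩ [PF ⟂ AB ⇒ -5x-9y+152=0]]
   so F = (560/53, 584/53)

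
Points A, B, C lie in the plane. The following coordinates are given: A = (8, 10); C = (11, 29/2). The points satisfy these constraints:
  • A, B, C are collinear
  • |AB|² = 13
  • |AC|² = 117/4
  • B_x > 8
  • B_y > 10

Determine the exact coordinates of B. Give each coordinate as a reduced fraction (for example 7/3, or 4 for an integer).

B = (10, 13)

1. B_x = 10  [[A, B, C are collinear ⇒ 9/2x-3y-6=0] ∩ [|B−(8, 10)|²=13]]
2. B_y = 13  [[A, B, C are collinear ⇒ 9/2x-3y-6=0] ∩ [|B−(8, 10)|²=13]]
   so B = (10, 13)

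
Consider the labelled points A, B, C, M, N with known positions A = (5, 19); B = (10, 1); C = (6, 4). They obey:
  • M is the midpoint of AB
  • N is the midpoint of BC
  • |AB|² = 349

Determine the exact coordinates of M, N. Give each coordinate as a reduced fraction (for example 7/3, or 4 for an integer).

M = (15/2, 10)
N = (8, 5/2)

1. M_x = 15/2  [2·M = A+B = (5, 19)+(10, 1)]
2. M_y = 10  [2·M = A+B = (5, 19)+(10, 1)]
   so M = (15/2, 10)
3. N_x = 8  [2·N = B+C = (10, 1)+(6, 4)]
4. N_y = 5/2  [2·N = B+C = (10, 1)+(6, 4)]
   so N = (8, 5/2)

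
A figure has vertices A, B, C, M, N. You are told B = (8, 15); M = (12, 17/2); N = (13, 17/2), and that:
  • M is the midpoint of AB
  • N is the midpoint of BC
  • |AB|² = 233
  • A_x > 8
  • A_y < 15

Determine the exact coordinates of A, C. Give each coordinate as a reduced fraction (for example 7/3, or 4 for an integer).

A = (16, 2)
C = (18, 2)

1. A_x = 16  [A = 2·M−B = 2·(12, 17/2)−(8, 15)]
2. A_y = 2  [A = 2·M−B = 2·(12, 17/2)−(8, 15)]
   so A = (16, 2)
3. C_x = 18  [C = 2·N−B = 2·(13, 17/2)−(8, 15)]
4. C_y = 2  [C = 2·N−B = 2·(13, 17/2)−(8, 15)]
   so C = (18, 2)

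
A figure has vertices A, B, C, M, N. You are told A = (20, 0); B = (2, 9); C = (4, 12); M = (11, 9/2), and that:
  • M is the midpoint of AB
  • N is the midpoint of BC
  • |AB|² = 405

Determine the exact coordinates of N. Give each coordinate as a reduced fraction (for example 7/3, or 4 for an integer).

1. N_x = 3  [2·N = B+C = (2, 9)+(4, 12)]
2. N_y = 21/2  [2·N = B+C = (2, 9)+(4, 12)]
   so N = (3, 21/2)

N = (3, 21/2)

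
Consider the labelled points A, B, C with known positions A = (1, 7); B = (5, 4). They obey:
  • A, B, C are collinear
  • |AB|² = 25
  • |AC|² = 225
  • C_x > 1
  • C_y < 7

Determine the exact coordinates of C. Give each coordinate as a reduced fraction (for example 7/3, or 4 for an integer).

1. C_x = 13  [[A, B, C are collinear ⇒ 3x+4y-31=0] ∩ [|C−(1, 7)|²=225]]
2. C_y = -2  [[A, B, C are collinear ⇒ 3x+4y-31=0] ∩ [|C−(1, 7)|²=225]]
   so C = (13, -2)

C = (13, -2)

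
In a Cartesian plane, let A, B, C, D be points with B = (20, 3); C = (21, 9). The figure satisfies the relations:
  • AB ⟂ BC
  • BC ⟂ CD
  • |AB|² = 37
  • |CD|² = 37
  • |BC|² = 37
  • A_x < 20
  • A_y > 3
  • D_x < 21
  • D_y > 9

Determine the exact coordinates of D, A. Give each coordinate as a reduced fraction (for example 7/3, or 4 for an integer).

D = (15, 10)
A = (14, 4)

1. D_x = 15  [[BC ⟂ CD ⇒ 1x+6y-75=0] ∩ [|D−(21, 9)|²=37]]
2. D_y = 10  [[BC ⟂ CD ⇒ 1x+6y-75=0] ∩ [|D−(21, 9)|²=37]]
   so D = (15, 10)
3. A_x = 14  [[AB ⟂ BC ⇒ -1x-6y+38=0] ∩ [|A−(20, 3)|²=37]]
4. A_y = 4  [[AB ⟂ BC ⇒ -1x-6y+38=0] ∩ [|A−(20, 3)|²=37]]
   so A = (14, 4)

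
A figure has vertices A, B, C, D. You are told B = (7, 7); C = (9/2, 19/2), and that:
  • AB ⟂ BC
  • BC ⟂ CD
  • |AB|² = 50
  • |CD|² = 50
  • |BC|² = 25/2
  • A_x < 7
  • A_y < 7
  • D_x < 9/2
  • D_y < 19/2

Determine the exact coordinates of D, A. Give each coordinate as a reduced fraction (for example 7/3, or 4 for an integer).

D = (-1/2, 9/2)
A = (2, 2)

1. D_x = -1/2  [[BC ⟂ CD ⇒ -5/2x+5/2y-25/2=0] ∩ [|D−(9/2, 19/2)|²=50]]
2. D_y = 9/2  [[BC ⟂ CD ⇒ -5/2x+5/2y-25/2=0] ∩ [|D−(9/2, 19/2)|²=50]]
   so D = (-1/2, 9/2)
3. A_x = 2  [[AB ⟂ BC ⇒ 5/2x-5/2y=0] ∩ [|A−(7, 7)|²=50]]
4. A_y = 2  [[AB ⟂ BC ⇒ 5/2x-5/2y=0] ∩ [|A−(7, 7)|²=50]]
   so A = (2, 2)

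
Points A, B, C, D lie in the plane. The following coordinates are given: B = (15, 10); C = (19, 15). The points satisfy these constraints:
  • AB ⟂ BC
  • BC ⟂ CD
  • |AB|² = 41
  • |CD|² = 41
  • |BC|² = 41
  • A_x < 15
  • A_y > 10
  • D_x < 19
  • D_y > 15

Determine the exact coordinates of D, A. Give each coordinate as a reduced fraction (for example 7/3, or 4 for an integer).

D = (14, 19)
A = (10, 14)

1. D_x = 14  [[BC ⟂ CD ⇒ 4x+5y-151=0] ∩ [|D−(19, 15)|²=41]]
2. D_y = 19  [[BC ⟂ CD ⇒ 4x+5y-151=0] ∩ [|D−(19, 15)|²=41]]
   so D = (14, 19)
3. A_x = 10  [[AB ⟂ BC ⇒ -4x-5y+110=0] ∩ [|A−(15, 10)|²=41]]
4. A_y = 14  [[AB ⟂ BC ⇒ -4x-5y+110=0] ∩ [|A−(15, 10)|²=41]]
   so A = (10, 14)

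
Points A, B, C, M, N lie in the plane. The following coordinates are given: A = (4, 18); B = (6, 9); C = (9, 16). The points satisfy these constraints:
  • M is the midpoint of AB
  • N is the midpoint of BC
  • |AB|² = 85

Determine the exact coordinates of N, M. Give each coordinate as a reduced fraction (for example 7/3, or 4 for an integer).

1. M_x = 5  [2·M = A+B = (4, 18)+(6, 9)]
2. M_y = 27/2  [2·M = A+B = (4, 18)+(6, 9)]
   so M = (5, 27/2)
3. N_x = 15/2  [2·N = B+C = (6, 9)+(9, 16)]
4. N_y = 25/2  [2·N = B+C = (6, 9)+(9, 16)]
   so N = (15/2, 25/2)

N = (15/2, 25/2)
M = (5, 27/2)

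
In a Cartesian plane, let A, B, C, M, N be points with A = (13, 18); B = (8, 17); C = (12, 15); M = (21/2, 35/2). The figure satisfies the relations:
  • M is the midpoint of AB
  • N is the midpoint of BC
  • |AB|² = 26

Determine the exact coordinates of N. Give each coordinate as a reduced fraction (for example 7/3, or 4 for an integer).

N = (10, 16)

1. N_x = 10  [2·N = B+C = (8, 17)+(12, 15)]
2. N_y = 16  [2·N = B+C = (8, 17)+(12, 15)]
   so N = (10, 16)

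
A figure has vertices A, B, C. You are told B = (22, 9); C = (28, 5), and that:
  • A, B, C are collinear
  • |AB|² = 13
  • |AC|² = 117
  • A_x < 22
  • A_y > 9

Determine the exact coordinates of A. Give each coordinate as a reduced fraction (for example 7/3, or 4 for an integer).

A = (19, 11)

1. A_x = 19  [[A, B, C are collinear ⇒ 4x+6y-142=0] ∩ [|A−(22, 9)|²=13]]
2. A_y = 11  [[A, B, C are collinear ⇒ 4x+6y-142=0] ∩ [|A−(22, 9)|²=13]]
   so A = (19, 11)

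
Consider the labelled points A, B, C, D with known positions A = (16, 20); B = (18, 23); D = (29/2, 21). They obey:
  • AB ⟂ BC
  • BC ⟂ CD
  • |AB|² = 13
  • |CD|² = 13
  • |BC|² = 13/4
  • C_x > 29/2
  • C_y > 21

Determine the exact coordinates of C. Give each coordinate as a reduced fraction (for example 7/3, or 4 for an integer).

C = (33/2, 24)

1. C_x = 33/2  [[AB ⟂ BC ⇒ 2x+3y-105=0] ∩ [|C−(29/2, 21)|²=13]]
2. C_y = 24  [[AB ⟂ BC ⇒ 2x+3y-105=0] ∩ [|C−(29/2, 21)|²=13]]
   so C = (33/2, 24)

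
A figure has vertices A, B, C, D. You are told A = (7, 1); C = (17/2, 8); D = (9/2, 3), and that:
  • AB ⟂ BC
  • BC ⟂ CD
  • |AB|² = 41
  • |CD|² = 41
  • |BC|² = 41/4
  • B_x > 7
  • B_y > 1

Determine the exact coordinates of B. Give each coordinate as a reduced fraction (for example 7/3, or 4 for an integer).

B = (11, 6)

1. B_x = 11  [[BC ⟂ CD ⇒ 4x+5y-74=0] ∩ [|B−(7, 1)|²=41]]
2. B_y = 6  [[BC ⟂ CD ⇒ 4x+5y-74=0] ∩ [|B−(7, 1)|²=41]]
   so B = (11, 6)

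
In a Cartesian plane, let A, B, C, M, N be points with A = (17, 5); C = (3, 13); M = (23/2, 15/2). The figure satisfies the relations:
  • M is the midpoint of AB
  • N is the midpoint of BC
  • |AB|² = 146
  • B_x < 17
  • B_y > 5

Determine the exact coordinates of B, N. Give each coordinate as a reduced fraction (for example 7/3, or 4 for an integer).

1. B_x = 6  [B = 2·M−A = 2·(23/2, 15/2)−(17, 5)]
2. B_y = 10  [B = 2·M−A = 2·(23/2, 15/2)−(17, 5)]
   so B = (6, 10)
3. N_x = 9/2  [2·N = B+C = (6, 10)+(3, 13)]
4. N_y = 23/2  [2·N = B+C = (6, 10)+(3, 13)]
   so N = (9/2, 23/2)

B = (6, 10)
N = (9/2, 23/2)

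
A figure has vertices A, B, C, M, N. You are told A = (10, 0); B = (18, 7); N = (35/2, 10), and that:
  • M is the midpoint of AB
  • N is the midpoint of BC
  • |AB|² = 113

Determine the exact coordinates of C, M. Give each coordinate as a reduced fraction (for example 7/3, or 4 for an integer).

1. M_x = 14  [2·M = A+B = (10, 0)+(18, 7)]
2. M_y = 7/2  [2·M = A+B = (10, 0)+(18, 7)]
   so M = (14, 7/2)
3. C_x = 17  [C = 2·N−B = 2·(35/2, 10)−(18, 7)]
4. C_y = 13  [C = 2·N−B = 2·(35/2, 10)−(18, 7)]
   so C = (17, 13)

C = (17, 13)
M = (14, 7/2)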